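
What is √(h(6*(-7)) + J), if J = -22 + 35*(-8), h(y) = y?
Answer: 2*I*√86 ≈ 18.547*I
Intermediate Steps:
J = -302 (J = -22 - 280 = -302)
√(h(6*(-7)) + J) = √(6*(-7) - 302) = √(-42 - 302) = √(-344) = 2*I*√86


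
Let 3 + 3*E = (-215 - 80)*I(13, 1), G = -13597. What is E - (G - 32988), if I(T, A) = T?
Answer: 135917/3 ≈ 45306.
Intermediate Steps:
E = -3838/3 (E = -1 + ((-215 - 80)*13)/3 = -1 + (-295*13)/3 = -1 + (1/3)*(-3835) = -1 - 3835/3 = -3838/3 ≈ -1279.3)
E - (G - 32988) = -3838/3 - (-13597 - 32988) = -3838/3 - 1*(-46585) = -3838/3 + 46585 = 135917/3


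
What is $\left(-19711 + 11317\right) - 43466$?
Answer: $-51860$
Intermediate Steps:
$\left(-19711 + 11317\right) - 43466 = -8394 - 43466 = -51860$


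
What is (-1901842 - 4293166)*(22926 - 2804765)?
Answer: 17233514859712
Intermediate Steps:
(-1901842 - 4293166)*(22926 - 2804765) = -6195008*(-2781839) = 17233514859712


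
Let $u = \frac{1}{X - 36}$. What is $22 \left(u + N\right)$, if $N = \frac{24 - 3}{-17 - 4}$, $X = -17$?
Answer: $- \frac{1188}{53} \approx -22.415$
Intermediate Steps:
$u = - \frac{1}{53}$ ($u = \frac{1}{-17 - 36} = \frac{1}{-53} = - \frac{1}{53} \approx -0.018868$)
$N = -1$ ($N = \frac{21}{-21} = 21 \left(- \frac{1}{21}\right) = -1$)
$22 \left(u + N\right) = 22 \left(- \frac{1}{53} - 1\right) = 22 \left(- \frac{54}{53}\right) = - \frac{1188}{53}$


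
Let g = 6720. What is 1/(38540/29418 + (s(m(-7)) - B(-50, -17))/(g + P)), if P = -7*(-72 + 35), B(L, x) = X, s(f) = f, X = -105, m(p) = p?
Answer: 14664873/19418116 ≈ 0.75522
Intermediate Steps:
B(L, x) = -105
P = 259 (P = -7*(-37) = 259)
1/(38540/29418 + (s(m(-7)) - B(-50, -17))/(g + P)) = 1/(38540/29418 + (-7 - 1*(-105))/(6720 + 259)) = 1/(38540*(1/29418) + (-7 + 105)/6979) = 1/(19270/14709 + 98*(1/6979)) = 1/(19270/14709 + 14/997) = 1/(19418116/14664873) = 14664873/19418116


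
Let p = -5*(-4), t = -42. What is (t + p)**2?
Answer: 484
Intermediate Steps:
p = 20
(t + p)**2 = (-42 + 20)**2 = (-22)**2 = 484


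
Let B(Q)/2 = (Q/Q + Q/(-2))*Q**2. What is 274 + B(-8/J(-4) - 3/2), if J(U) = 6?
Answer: 67565/216 ≈ 312.80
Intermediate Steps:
B(Q) = 2*Q**2*(1 - Q/2) (B(Q) = 2*((Q/Q + Q/(-2))*Q**2) = 2*((1 + Q*(-1/2))*Q**2) = 2*((1 - Q/2)*Q**2) = 2*(Q**2*(1 - Q/2)) = 2*Q**2*(1 - Q/2))
274 + B(-8/J(-4) - 3/2) = 274 + (-8/6 - 3/2)**2*(2 - (-8/6 - 3/2)) = 274 + (-8*1/6 - 3*1/2)**2*(2 - (-8*1/6 - 3*1/2)) = 274 + (-4/3 - 3/2)**2*(2 - (-4/3 - 3/2)) = 274 + (-17/6)**2*(2 - 1*(-17/6)) = 274 + 289*(2 + 17/6)/36 = 274 + (289/36)*(29/6) = 274 + 8381/216 = 67565/216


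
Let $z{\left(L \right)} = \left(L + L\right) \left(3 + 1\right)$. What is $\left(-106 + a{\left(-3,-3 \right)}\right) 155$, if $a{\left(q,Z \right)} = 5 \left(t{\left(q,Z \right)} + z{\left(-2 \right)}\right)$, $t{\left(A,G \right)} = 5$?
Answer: $-24955$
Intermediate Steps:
$z{\left(L \right)} = 8 L$ ($z{\left(L \right)} = 2 L 4 = 8 L$)
$a{\left(q,Z \right)} = -55$ ($a{\left(q,Z \right)} = 5 \left(5 + 8 \left(-2\right)\right) = 5 \left(5 - 16\right) = 5 \left(-11\right) = -55$)
$\left(-106 + a{\left(-3,-3 \right)}\right) 155 = \left(-106 - 55\right) 155 = \left(-161\right) 155 = -24955$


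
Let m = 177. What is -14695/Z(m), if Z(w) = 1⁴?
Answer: -14695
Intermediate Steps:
Z(w) = 1
-14695/Z(m) = -14695/1 = -14695*1 = -14695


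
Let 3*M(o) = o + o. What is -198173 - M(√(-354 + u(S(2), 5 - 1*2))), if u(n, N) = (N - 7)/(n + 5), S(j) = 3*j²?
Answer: -198173 - 2*I*√102374/51 ≈ -1.9817e+5 - 12.547*I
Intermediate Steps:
u(n, N) = (-7 + N)/(5 + n)
M(o) = 2*o/3 (M(o) = (o + o)/3 = (2*o)/3 = 2*o/3)
-198173 - M(√(-354 + u(S(2), 5 - 1*2))) = -198173 - 2*√(-354 + (-7 + (5 - 1*2))/(5 + 3*2²))/3 = -198173 - 2*√(-354 + (-7 + (5 - 2))/(5 + 3*4))/3 = -198173 - 2*√(-354 + (-7 + 3)/(5 + 12))/3 = -198173 - 2*√(-354 - 4/17)/3 = -198173 - 2*√(-6022/17)/3 = -198173 - 2*I*√102374/17/3 = -198173 - 2*I*√102374/51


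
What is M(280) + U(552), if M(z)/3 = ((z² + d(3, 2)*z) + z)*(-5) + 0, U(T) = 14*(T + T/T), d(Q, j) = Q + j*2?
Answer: -1201858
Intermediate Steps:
d(Q, j) = Q + 2*j
U(T) = 14 + 14*T (U(T) = 14*(T + 1) = 14*(1 + T) = 14 + 14*T)
M(z) = -120*z - 15*z² (M(z) = 3*(((z² + (3 + 2*2)*z) + z)*(-5) + 0) = 3*(((z² + (3 + 4)*z) + z)*(-5) + 0) = 3*(((z² + 7*z) + z)*(-5) + 0) = 3*((z² + 8*z)*(-5) + 0) = 3*((-40*z - 5*z²) + 0) = 3*(-40*z - 5*z²) = -120*z - 15*z²)
M(280) + U(552) = -15*280*(8 + 280) + (14 + 14*552) = -15*280*288 + (14 + 7728) = -1209600 + 7742 = -1201858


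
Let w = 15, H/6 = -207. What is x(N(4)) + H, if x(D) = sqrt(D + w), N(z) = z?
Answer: -1242 + sqrt(19) ≈ -1237.6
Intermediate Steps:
H = -1242 (H = 6*(-207) = -1242)
x(D) = sqrt(15 + D) (x(D) = sqrt(D + 15) = sqrt(15 + D))
x(N(4)) + H = sqrt(15 + 4) - 1242 = sqrt(19) - 1242 = -1242 + sqrt(19)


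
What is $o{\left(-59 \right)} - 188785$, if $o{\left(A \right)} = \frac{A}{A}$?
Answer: $-188784$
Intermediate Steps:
$o{\left(A \right)} = 1$
$o{\left(-59 \right)} - 188785 = 1 - 188785 = -188784$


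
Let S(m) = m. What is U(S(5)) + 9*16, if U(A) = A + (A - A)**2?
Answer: 149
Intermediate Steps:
U(A) = A (U(A) = A + 0**2 = A + 0 = A)
U(S(5)) + 9*16 = 5 + 9*16 = 5 + 144 = 149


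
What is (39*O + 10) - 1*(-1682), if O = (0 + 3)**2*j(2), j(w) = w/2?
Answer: 2043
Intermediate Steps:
j(w) = w/2 (j(w) = w*(1/2) = w/2)
O = 9 (O = (0 + 3)**2*((1/2)*2) = 3**2*1 = 9*1 = 9)
(39*O + 10) - 1*(-1682) = (39*9 + 10) - 1*(-1682) = (351 + 10) + 1682 = 361 + 1682 = 2043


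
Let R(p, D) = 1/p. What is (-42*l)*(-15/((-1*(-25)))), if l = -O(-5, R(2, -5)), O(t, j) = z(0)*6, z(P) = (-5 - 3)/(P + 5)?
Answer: 6048/25 ≈ 241.92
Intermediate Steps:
z(P) = -8/(5 + P)
O(t, j) = -48/5 (O(t, j) = -8/(5 + 0)*6 = -8/5*6 = -48/5)
l = 48/5 (l = -1*(-48/5) = 48/5 ≈ 9.6000)
(-42*l)*(-15/((-1*(-25)))) = (-42*48/5)*(-15/((-1*(-25)))) = -(-6048)/25 = -2016/5*(-⅗) = 6048/25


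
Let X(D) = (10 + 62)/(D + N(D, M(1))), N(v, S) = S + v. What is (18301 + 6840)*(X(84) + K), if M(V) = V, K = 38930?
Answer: 165408723122/169 ≈ 9.7875e+8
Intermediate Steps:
X(D) = 72/(1 + 2*D) (X(D) = (10 + 62)/(D + (1 + D)) = 72/(1 + 2*D))
(18301 + 6840)*(X(84) + K) = (18301 + 6840)*(72/(1 + 2*84) + 38930) = 25141*(72/(1 + 168) + 38930) = 25141*(72/169 + 38930) = 25141*(6579242/169) = 165408723122/169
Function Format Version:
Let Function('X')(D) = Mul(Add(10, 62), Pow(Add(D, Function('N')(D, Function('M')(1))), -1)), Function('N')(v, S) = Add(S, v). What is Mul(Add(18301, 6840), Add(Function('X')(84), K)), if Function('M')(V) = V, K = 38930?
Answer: Rational(165408723122, 169) ≈ 9.7875e+8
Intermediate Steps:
Function('X')(D) = Mul(72, Pow(Add(1, Mul(2, D)), -1)) (Function('X')(D) = Mul(Add(10, 62), Pow(Add(D, Add(1, D)), -1)) = Mul(72, Pow(Add(1, Mul(2, D)), -1)))
Mul(Add(18301, 6840), Add(Function('X')(84), K)) = Mul(Add(18301, 6840), Add(Mul(72, Pow(Add(1, Mul(2, 84)), -1)), 38930)) = Mul(25141, Add(Mul(72, Pow(Add(1, 168), -1)), 38930)) = Mul(25141, Add(Mul(72, Pow(169, -1)), 38930)) = Mul(25141, Add(Mul(72, Rational(1, 169)), 38930)) = Mul(25141, Add(Rational(72, 169), 38930)) = Mul(25141, Rational(6579242, 169)) = Rational(165408723122, 169)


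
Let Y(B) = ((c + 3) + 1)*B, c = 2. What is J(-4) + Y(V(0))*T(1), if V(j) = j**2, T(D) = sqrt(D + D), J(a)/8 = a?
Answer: -32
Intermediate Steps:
J(a) = 8*a
T(D) = sqrt(2)*sqrt(D) (T(D) = sqrt(2*D) = sqrt(2)*sqrt(D))
Y(B) = 6*B (Y(B) = ((2 + 3) + 1)*B = (5 + 1)*B = 6*B)
J(-4) + Y(V(0))*T(1) = 8*(-4) + (6*0**2)*(sqrt(2)*sqrt(1)) = -32 + (6*0)*(sqrt(2)*1) = -32 + 0*sqrt(2) = -32 + 0 = -32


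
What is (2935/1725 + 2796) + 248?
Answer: 1050767/345 ≈ 3045.7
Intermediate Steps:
(2935/1725 + 2796) + 248 = (2935*(1/1725) + 2796) + 248 = (587/345 + 2796) + 248 = 965207/345 + 248 = 1050767/345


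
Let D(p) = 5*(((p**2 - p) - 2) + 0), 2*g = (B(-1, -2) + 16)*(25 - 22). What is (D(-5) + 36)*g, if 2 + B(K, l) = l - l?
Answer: 3696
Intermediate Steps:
B(K, l) = -2 (B(K, l) = -2 + (l - l) = -2 + 0 = -2)
g = 21 (g = ((-2 + 16)*(25 - 22))/2 = (14*3)/2 = (1/2)*42 = 21)
D(p) = -10 - 5*p + 5*p**2 (D(p) = 5*((-2 + p**2 - p) + 0) = 5*(-2 + p**2 - p) = -10 - 5*p + 5*p**2)
(D(-5) + 36)*g = ((-10 - 5*(-5) + 5*(-5)**2) + 36)*21 = ((-10 + 25 + 5*25) + 36)*21 = ((-10 + 25 + 125) + 36)*21 = (140 + 36)*21 = 176*21 = 3696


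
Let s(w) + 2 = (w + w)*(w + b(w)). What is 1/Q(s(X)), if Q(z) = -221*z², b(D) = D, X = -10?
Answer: -1/35007284 ≈ -2.8565e-8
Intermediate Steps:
s(w) = -2 + 4*w² (s(w) = -2 + (w + w)*(w + w) = -2 + (2*w)*(2*w) = -2 + 4*w²)
1/Q(s(X)) = 1/(-221*(-2 + 4*(-10)²)²) = 1/(-221*(-2 + 4*100)²) = 1/(-221*(-2 + 400)²) = 1/(-221*398²) = 1/(-221*158404) = 1/(-35007284) = -1/35007284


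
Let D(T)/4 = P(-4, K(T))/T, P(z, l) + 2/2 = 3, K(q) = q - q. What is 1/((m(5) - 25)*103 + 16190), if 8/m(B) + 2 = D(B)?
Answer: 1/11555 ≈ 8.6543e-5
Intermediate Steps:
K(q) = 0
P(z, l) = 2 (P(z, l) = -1 + 3 = 2)
D(T) = 8/T (D(T) = 4*(2/T) = 8/T)
m(B) = 8/(-2 + 8/B)
1/((m(5) - 25)*103 + 16190) = 1/((-4*5/(-4 + 5) - 25)*103 + 16190) = 1/((-4*5/1 - 25)*103 + 16190) = 1/((-4*5*1 - 25)*103 + 16190) = 1/((-20 - 25)*103 + 16190) = 1/(-45*103 + 16190) = 1/(-4635 + 16190) = 1/11555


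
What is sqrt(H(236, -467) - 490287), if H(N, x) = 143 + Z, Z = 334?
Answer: I*sqrt(489810) ≈ 699.86*I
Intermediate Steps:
H(N, x) = 477 (H(N, x) = 143 + 334 = 477)
sqrt(H(236, -467) - 490287) = sqrt(477 - 490287) = sqrt(-489810) = I*sqrt(489810)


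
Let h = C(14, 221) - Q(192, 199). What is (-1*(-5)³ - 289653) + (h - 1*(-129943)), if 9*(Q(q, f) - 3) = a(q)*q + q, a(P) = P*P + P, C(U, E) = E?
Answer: -2849749/3 ≈ -9.4992e+5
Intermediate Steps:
a(P) = P + P² (a(P) = P² + P = P + P²)
Q(q, f) = 3 + q/9 + q²*(1 + q)/9 (Q(q, f) = 3 + ((q*(1 + q))*q + q)/9 = 3 + (q²*(1 + q) + q)/9 = 3 + (q + q²*(1 + q))/9 = 3 + (q/9 + q²*(1 + q)/9) = 3 + q/9 + q²*(1 + q)/9)
h = -2370994/3 (h = 221 - (3 + (⅑)*192 + (⅑)*192²*(1 + 192)) = 221 - (3 + 64/3 + (⅑)*36864*193) = 221 - (3 + 64/3 + 790528) = 221 - 1*2371657/3 = 221 - 2371657/3 = -2370994/3 ≈ -7.9033e+5)
(-1*(-5)³ - 289653) + (h - 1*(-129943)) = (-1*(-5)³ - 289653) + (-2370994/3 - 1*(-129943)) = (-1*(-125) - 289653) + (-2370994/3 + 129943) = (125 - 289653) - 1981165/3 = -289528 - 1981165/3 = -2849749/3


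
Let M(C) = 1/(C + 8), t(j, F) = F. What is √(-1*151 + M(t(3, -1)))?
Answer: 4*I*√462/7 ≈ 12.282*I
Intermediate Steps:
M(C) = 1/(8 + C)
√(-1*151 + M(t(3, -1))) = √(-1*151 + 1/(8 - 1)) = √(-151 + 1/7) = √(-151 + ⅐) = √(-1056/7) = 4*I*√462/7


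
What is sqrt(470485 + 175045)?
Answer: sqrt(645530) ≈ 803.45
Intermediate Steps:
sqrt(470485 + 175045) = sqrt(645530)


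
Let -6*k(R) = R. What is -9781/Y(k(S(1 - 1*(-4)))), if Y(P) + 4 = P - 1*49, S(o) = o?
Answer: 58686/323 ≈ 181.69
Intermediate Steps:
k(R) = -R/6
Y(P) = -53 + P (Y(P) = -4 + (P - 1*49) = -4 + (P - 49) = -4 + (-49 + P) = -53 + P)
-9781/Y(k(S(1 - 1*(-4)))) = -9781/(-53 - (1 - 1*(-4))/6) = -9781/(-53 - (1 + 4)/6) = -9781/(-53 - ⅙*5) = -9781/(-53 - ⅚) = -9781/(-323/6) = -9781*(-6/323) = 58686/323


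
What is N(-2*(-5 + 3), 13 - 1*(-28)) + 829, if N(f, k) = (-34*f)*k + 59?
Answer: -4688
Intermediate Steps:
N(f, k) = 59 - 34*f*k (N(f, k) = -34*f*k + 59 = 59 - 34*f*k)
N(-2*(-5 + 3), 13 - 1*(-28)) + 829 = (59 - 34*(-2*(-5 + 3))*(13 - 1*(-28))) + 829 = (59 - 34*(-2*(-2))*(13 + 28)) + 829 = (59 - 34*4*41) + 829 = (59 - 5576) + 829 = -5517 + 829 = -4688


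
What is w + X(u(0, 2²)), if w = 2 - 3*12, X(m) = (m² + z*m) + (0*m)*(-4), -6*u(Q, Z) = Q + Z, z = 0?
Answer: -302/9 ≈ -33.556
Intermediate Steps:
u(Q, Z) = -Q/6 - Z/6 (u(Q, Z) = -(Q + Z)/6 = -Q/6 - Z/6)
X(m) = m² (X(m) = (m² + 0*m) + (0*m)*(-4) = (m² + 0) + 0*(-4) = m² + 0 = m²)
w = -34 (w = 2 - 36 = -34)
w + X(u(0, 2²)) = -34 + (-⅙*0 - ⅙*2²)² = -34 + (0 - ⅙*4)² = -34 + (0 - ⅔)² = -34 + (-⅔)² = -34 + 4/9 = -302/9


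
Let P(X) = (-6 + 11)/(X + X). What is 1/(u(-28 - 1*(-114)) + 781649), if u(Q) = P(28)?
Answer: 56/43772349 ≈ 1.2793e-6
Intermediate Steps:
P(X) = 5/(2*X) (P(X) = 5/((2*X)) = 5*(1/(2*X)) = 5/(2*X))
u(Q) = 5/56 (u(Q) = (5/2)/28 = (5/2)*(1/28) = 5/56)
1/(u(-28 - 1*(-114)) + 781649) = 1/(5/56 + 781649) = 1/(43772349/56) = 56/43772349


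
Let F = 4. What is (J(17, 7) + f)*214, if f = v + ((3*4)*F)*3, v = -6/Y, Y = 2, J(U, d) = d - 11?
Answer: 29318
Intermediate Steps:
J(U, d) = -11 + d
v = -3 (v = -6/2 = -6*½ = -3)
f = 141 (f = -3 + ((3*4)*4)*3 = -3 + (12*4)*3 = -3 + 48*3 = -3 + 144 = 141)
(J(17, 7) + f)*214 = ((-11 + 7) + 141)*214 = (-4 + 141)*214 = 137*214 = 29318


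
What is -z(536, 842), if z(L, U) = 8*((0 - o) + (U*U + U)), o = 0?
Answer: -5678448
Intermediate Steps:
z(L, U) = 8*U + 8*U**2 (z(L, U) = 8*((0 - 1*0) + (U*U + U)) = 8*((0 + 0) + (U**2 + U)) = 8*(0 + (U + U**2)) = 8*(U + U**2) = 8*U + 8*U**2)
-z(536, 842) = -8*842*(1 + 842) = -8*842*843 = -1*5678448 = -5678448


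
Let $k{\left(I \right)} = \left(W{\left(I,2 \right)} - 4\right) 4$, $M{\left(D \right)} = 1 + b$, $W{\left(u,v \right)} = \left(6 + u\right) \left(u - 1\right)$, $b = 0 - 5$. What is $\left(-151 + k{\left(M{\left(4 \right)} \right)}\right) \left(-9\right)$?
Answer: $1863$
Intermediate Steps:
$b = -5$
$W{\left(u,v \right)} = \left(-1 + u\right) \left(6 + u\right)$ ($W{\left(u,v \right)} = \left(6 + u\right) \left(-1 + u\right) = \left(-1 + u\right) \left(6 + u\right)$)
$M{\left(D \right)} = -4$ ($M{\left(D \right)} = 1 - 5 = -4$)
$k{\left(I \right)} = -40 + 4 I^{2} + 20 I$ ($k{\left(I \right)} = \left(\left(-6 + I^{2} + 5 I\right) - 4\right) 4 = \left(-10 + I^{2} + 5 I\right) 4 = -40 + 4 I^{2} + 20 I$)
$\left(-151 + k{\left(M{\left(4 \right)} \right)}\right) \left(-9\right) = \left(-151 + \left(-40 + 4 \left(-4\right)^{2} + 20 \left(-4\right)\right)\right) \left(-9\right) = \left(-151 - 56\right) \left(-9\right) = \left(-207\right) \left(-9\right) = 1863$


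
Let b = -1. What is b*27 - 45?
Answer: -72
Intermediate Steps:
b*27 - 45 = -1*27 - 45 = -27 - 45 = -72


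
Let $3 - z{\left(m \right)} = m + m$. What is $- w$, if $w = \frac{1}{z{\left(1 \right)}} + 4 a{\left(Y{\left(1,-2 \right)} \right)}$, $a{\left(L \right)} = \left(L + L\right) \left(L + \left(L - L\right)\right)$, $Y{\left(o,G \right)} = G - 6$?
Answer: $-513$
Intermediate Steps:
$Y{\left(o,G \right)} = -6 + G$ ($Y{\left(o,G \right)} = G - 6 = -6 + G$)
$z{\left(m \right)} = 3 - 2 m$ ($z{\left(m \right)} = 3 - \left(m + m\right) = 3 - 2 m$)
$a{\left(L \right)} = 2 L^{2}$ ($a{\left(L \right)} = 2 L \left(L + 0\right) = 2 L L = 2 L^{2}$)
$w = 513$ ($w = \frac{1}{3 - 2} + 4 \cdot 2 \left(-6 - 2\right)^{2} = \frac{1}{3 - 2} + 4 \cdot 2 \left(-8\right)^{2} = 1^{-1} + 4 \cdot 2 \cdot 64 = 1 + 4 \cdot 128 = 1 + 512 = 513$)
$- w = \left(-1\right) 513 = -513$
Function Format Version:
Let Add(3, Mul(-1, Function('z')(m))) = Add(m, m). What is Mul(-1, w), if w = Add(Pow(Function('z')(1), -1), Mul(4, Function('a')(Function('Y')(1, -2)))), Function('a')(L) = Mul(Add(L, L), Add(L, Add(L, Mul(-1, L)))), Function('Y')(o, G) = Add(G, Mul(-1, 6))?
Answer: -513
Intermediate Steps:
Function('Y')(o, G) = Add(-6, G) (Function('Y')(o, G) = Add(G, -6) = Add(-6, G))
Function('z')(m) = Add(3, Mul(-2, m)) (Function('z')(m) = Add(3, Mul(-1, Add(m, m))) = Add(3, Mul(-1, Mul(2, m))) = Add(3, Mul(-2, m)))
Function('a')(L) = Mul(2, Pow(L, 2)) (Function('a')(L) = Mul(Mul(2, L), Add(L, 0)) = Mul(Mul(2, L), L) = Mul(2, Pow(L, 2)))
w = 513 (w = Add(Pow(Add(3, Mul(-2, 1)), -1), Mul(4, Mul(2, Pow(Add(-6, -2), 2)))) = Add(Pow(Add(3, -2), -1), Mul(4, Mul(2, Pow(-8, 2)))) = Add(Pow(1, -1), Mul(4, Mul(2, 64))) = Add(1, Mul(4, 128)) = Add(1, 512) = 513)
Mul(-1, w) = Mul(-1, 513) = -513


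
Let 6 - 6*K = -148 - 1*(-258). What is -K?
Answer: 52/3 ≈ 17.333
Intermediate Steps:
K = -52/3 (K = 1 - (-148 - 1*(-258))/6 = 1 - (-148 + 258)/6 = 1 - ⅙*110 = 1 - 55/3 = -52/3 ≈ -17.333)
-K = -1*(-52/3) = 52/3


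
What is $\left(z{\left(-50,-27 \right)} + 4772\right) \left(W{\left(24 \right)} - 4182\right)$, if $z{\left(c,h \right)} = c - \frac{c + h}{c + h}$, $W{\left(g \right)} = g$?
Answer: $-19629918$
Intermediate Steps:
$z{\left(c,h \right)} = -1 + c$ ($z{\left(c,h \right)} = c - 1 = -1 + c$)
$\left(z{\left(-50,-27 \right)} + 4772\right) \left(W{\left(24 \right)} - 4182\right) = \left(\left(-1 - 50\right) + 4772\right) \left(24 - 4182\right) = \left(-51 + 4772\right) \left(-4158\right) = 4721 \left(-4158\right) = -19629918$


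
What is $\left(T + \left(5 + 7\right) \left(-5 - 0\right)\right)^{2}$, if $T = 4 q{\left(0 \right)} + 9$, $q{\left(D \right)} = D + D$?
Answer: $2601$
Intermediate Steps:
$q{\left(D \right)} = 2 D$
$T = 9$ ($T = 4 \cdot 2 \cdot 0 + 9 = 4 \cdot 0 + 9 = 0 + 9 = 9$)
$\left(T + \left(5 + 7\right) \left(-5 - 0\right)\right)^{2} = \left(9 + \left(5 + 7\right) \left(-5 - 0\right)\right)^{2} = \left(9 + 12 \left(-5 + 0\right)\right)^{2} = \left(9 + 12 \left(-5\right)\right)^{2} = \left(9 - 60\right)^{2} = \left(-51\right)^{2} = 2601$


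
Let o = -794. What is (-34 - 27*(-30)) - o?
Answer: 1570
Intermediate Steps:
(-34 - 27*(-30)) - o = (-34 - 27*(-30)) - 1*(-794) = (-34 + 810) + 794 = 776 + 794 = 1570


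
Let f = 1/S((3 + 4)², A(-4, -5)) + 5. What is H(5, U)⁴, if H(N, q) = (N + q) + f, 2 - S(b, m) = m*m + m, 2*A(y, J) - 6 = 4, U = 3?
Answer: 17363069361/614656 ≈ 28248.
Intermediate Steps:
A(y, J) = 5 (A(y, J) = 3 + (½)*4 = 3 + 2 = 5)
S(b, m) = 2 - m - m² (S(b, m) = 2 - (m*m + m) = 2 - (m² + m) = 2 - (m + m²) = 2 + (-m - m²) = 2 - m - m²)
f = 139/28 (f = 1/(2 - 1*5 - 1*5²) + 5 = 1/(2 - 5 - 1*25) + 5 = 1/(2 - 5 - 25) + 5 = 1/(-28) + 5 = -1/28 + 5 = 139/28 ≈ 4.9643)
H(N, q) = 139/28 + N + q (H(N, q) = (N + q) + 139/28 = 139/28 + N + q)
H(5, U)⁴ = (139/28 + 5 + 3)⁴ = (363/28)⁴ = 17363069361/614656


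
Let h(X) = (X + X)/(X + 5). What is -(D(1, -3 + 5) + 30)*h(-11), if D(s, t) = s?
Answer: -341/3 ≈ -113.67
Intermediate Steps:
h(X) = 2*X/(5 + X) (h(X) = (2*X)/(5 + X) = 2*X/(5 + X))
-(D(1, -3 + 5) + 30)*h(-11) = -(1 + 30)*2*(-11)/(5 - 11) = -31*2*(-11)/(-6) = -31*2*(-11)*(-1/6) = -31*11/3 = -1*341/3 = -341/3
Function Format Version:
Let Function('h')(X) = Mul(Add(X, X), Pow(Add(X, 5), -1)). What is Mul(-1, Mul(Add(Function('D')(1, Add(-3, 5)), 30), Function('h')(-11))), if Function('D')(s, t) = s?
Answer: Rational(-341, 3) ≈ -113.67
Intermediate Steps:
Function('h')(X) = Mul(2, X, Pow(Add(5, X), -1)) (Function('h')(X) = Mul(Mul(2, X), Pow(Add(5, X), -1)) = Mul(2, X, Pow(Add(5, X), -1)))
Mul(-1, Mul(Add(Function('D')(1, Add(-3, 5)), 30), Function('h')(-11))) = Mul(-1, Mul(Add(1, 30), Mul(2, -11, Pow(Add(5, -11), -1)))) = Mul(-1, Mul(31, Mul(2, -11, Pow(-6, -1)))) = Mul(-1, Mul(31, Mul(2, -11, Rational(-1, 6)))) = Mul(-1, Mul(31, Rational(11, 3))) = Mul(-1, Rational(341, 3)) = Rational(-341, 3)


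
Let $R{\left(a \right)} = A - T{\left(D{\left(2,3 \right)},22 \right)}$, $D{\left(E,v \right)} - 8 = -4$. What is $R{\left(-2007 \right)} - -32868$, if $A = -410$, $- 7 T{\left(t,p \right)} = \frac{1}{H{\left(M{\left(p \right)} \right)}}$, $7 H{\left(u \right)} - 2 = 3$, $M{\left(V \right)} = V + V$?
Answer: $\frac{162291}{5} \approx 32458.0$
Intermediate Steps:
$D{\left(E,v \right)} = 4$ ($D{\left(E,v \right)} = 8 - 4 = 4$)
$M{\left(V \right)} = 2 V$
$H{\left(u \right)} = \frac{5}{7}$ ($H{\left(u \right)} = \frac{2}{7} + \frac{1}{7} \cdot 3 = \frac{2}{7} + \frac{3}{7} = \frac{5}{7}$)
$T{\left(t,p \right)} = - \frac{1}{5}$ ($T{\left(t,p \right)} = - \frac{1}{7 \cdot \frac{5}{7}} = \left(- \frac{1}{7}\right) \frac{7}{5} = - \frac{1}{5}$)
$R{\left(a \right)} = - \frac{2049}{5}$ ($R{\left(a \right)} = -410 - - \frac{1}{5} = -410 + \frac{1}{5} = - \frac{2049}{5}$)
$R{\left(-2007 \right)} - -32868 = - \frac{2049}{5} - -32868 = - \frac{2049}{5} + 32868 = \frac{162291}{5}$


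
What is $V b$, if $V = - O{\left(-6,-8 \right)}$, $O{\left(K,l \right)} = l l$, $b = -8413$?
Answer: $538432$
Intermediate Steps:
$O{\left(K,l \right)} = l^{2}$
$V = -64$ ($V = - \left(-8\right)^{2} = \left(-1\right) 64 = -64$)
$V b = \left(-64\right) \left(-8413\right) = 538432$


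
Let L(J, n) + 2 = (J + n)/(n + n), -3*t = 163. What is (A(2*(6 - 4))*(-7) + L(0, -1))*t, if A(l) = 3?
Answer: 2445/2 ≈ 1222.5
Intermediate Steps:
t = -163/3 (t = -1/3*163 = -163/3 ≈ -54.333)
L(J, n) = -2 + (J + n)/(2*n) (L(J, n) = -2 + (J + n)/(n + n) = -2 + (J + n)/((2*n)) = -2 + (J + n)*(1/(2*n)) = -2 + (J + n)/(2*n))
(A(2*(6 - 4))*(-7) + L(0, -1))*t = (3*(-7) + (1/2)*(0 - 3*(-1))/(-1))*(-163/3) = (-21 + (1/2)*(-1)*(0 + 3))*(-163/3) = (-21 + (1/2)*(-1)*3)*(-163/3) = (-21 - 3/2)*(-163/3) = -45/2*(-163/3) = 2445/2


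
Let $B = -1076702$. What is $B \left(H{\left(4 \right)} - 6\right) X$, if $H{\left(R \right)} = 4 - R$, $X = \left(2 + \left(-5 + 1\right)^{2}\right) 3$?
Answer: $348851448$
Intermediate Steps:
$X = 54$ ($X = \left(2 + \left(-4\right)^{2}\right) 3 = \left(2 + 16\right) 3 = 18 \cdot 3 = 54$)
$B \left(H{\left(4 \right)} - 6\right) X = - 1076702 \left(\left(4 - 4\right) - 6\right) 54 = - 1076702 \left(0 - 6\right) 54 = - 1076702 \left(\left(-6\right) 54\right) = \left(-1076702\right) \left(-324\right) = 348851448$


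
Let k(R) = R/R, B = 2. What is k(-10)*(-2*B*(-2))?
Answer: 8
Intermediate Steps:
k(R) = 1
k(-10)*(-2*B*(-2)) = 1*(-2*2*(-2)) = 1*(-4*(-2)) = 1*8 = 8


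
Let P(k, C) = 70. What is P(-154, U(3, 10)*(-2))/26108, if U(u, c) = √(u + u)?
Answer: 35/13054 ≈ 0.0026812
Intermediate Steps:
U(u, c) = √2*√u (U(u, c) = √(2*u) = √2*√u)
P(-154, U(3, 10)*(-2))/26108 = 70/26108 = 70*(1/26108) = 35/13054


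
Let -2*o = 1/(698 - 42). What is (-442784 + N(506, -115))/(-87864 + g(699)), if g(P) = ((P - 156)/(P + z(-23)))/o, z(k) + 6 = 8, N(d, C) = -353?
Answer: 310639037/62305080 ≈ 4.9858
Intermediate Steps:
o = -1/1312 (o = -1/(2*(698 - 42)) = -½/656 = -½*1/656 = -1/1312 ≈ -0.00076220)
z(k) = 2 (z(k) = -6 + 8 = 2)
g(P) = -1312*(-156 + P)/(2 + P) (g(P) = ((P - 156)/(P + 2))/(-1/1312) = ((-156 + P)/(2 + P))*(-1312) = -1312*(-156 + P)/(2 + P))
(-442784 + N(506, -115))/(-87864 + g(699)) = (-442784 - 353)/(-87864 + 1312*(156 - 1*699)/(2 + 699)) = -443137/(-87864 + 1312*(156 - 699)/701) = -443137/(-87864 + 1312*(1/701)*(-543)) = -443137/(-87864 - 712416/701) = -443137/(-62305080/701) = -443137*(-701/62305080) = 310639037/62305080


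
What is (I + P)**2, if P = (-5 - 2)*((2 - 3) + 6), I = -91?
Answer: 15876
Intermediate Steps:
P = -35 (P = -7*(-1 + 6) = -7*5 = -35)
(I + P)**2 = (-91 - 35)**2 = (-126)**2 = 15876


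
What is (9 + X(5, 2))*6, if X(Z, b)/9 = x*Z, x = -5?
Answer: -1296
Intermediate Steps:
X(Z, b) = -45*Z (X(Z, b) = 9*(-5*Z) = -45*Z)
(9 + X(5, 2))*6 = (9 - 45*5)*6 = (9 - 225)*6 = -216*6 = -1296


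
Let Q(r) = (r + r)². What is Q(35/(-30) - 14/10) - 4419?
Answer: -988346/225 ≈ -4392.6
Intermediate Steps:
Q(r) = 4*r² (Q(r) = (2*r)² = 4*r²)
Q(35/(-30) - 14/10) - 4419 = 4*(35/(-30) - 14/10)² - 4419 = 4*(35*(-1/30) - 14*⅒)² - 4419 = 4*(-7/6 - 7/5)² - 4419 = 4*(-77/30)² - 4419 = 4*(5929/900) - 4419 = 5929/225 - 4419 = -988346/225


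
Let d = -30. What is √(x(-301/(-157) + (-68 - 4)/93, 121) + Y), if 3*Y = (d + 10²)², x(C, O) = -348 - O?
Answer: √10479/3 ≈ 34.122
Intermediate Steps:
Y = 4900/3 (Y = (-30 + 10²)²/3 = (-30 + 100)²/3 = (⅓)*70² = (⅓)*4900 = 4900/3 ≈ 1633.3)
√(x(-301/(-157) + (-68 - 4)/93, 121) + Y) = √((-348 - 1*121) + 4900/3) = √((-348 - 121) + 4900/3) = √(-469 + 4900/3) = √(3493/3) = √10479/3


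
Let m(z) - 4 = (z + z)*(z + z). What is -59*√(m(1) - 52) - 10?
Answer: -10 - 118*I*√11 ≈ -10.0 - 391.36*I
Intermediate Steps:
m(z) = 4 + 4*z² (m(z) = 4 + (z + z)*(z + z) = 4 + (2*z)*(2*z) = 4 + 4*z²)
-59*√(m(1) - 52) - 10 = -59*√((4 + 4*1²) - 52) - 10 = -59*√((4 + 4*1) - 52) - 10 = -59*√((4 + 4) - 52) - 10 = -59*√(8 - 52) - 10 = -118*I*√11 - 10 = -10 - 118*I*√11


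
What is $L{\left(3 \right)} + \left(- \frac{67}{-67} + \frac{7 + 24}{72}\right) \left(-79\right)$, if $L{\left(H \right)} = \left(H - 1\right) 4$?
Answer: $- \frac{7561}{72} \approx -105.01$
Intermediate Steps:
$L{\left(H \right)} = -4 + 4 H$ ($L{\left(H \right)} = \left(-1 + H\right) 4 = -4 + 4 H$)
$L{\left(3 \right)} + \left(- \frac{67}{-67} + \frac{7 + 24}{72}\right) \left(-79\right) = \left(-4 + 4 \cdot 3\right) + \left(- \frac{67}{-67} + \frac{7 + 24}{72}\right) \left(-79\right) = \left(-4 + 12\right) + \left(\left(-67\right) \left(- \frac{1}{67}\right) + 31 \cdot \frac{1}{72}\right) \left(-79\right) = 8 + \left(1 + \frac{31}{72}\right) \left(-79\right) = 8 + \frac{103}{72} \left(-79\right) = 8 - \frac{8137}{72} = - \frac{7561}{72}$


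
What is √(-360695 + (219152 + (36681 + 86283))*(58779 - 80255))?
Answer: 3*I*√816404879 ≈ 85718.0*I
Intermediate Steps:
√(-360695 + (219152 + (36681 + 86283))*(58779 - 80255)) = √(-360695 + (219152 + 122964)*(-21476)) = √(-360695 + 342116*(-21476)) = √(-360695 - 7347283216) = √(-7347643911) = 3*I*√816404879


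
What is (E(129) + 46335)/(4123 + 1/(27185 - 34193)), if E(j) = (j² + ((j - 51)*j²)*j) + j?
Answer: 1173873967776/28893983 ≈ 40627.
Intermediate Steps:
E(j) = j + j² + j³*(-51 + j) (E(j) = (j² + ((-51 + j)*j²)*j) + j = (j² + (j²*(-51 + j))*j) + j = (j² + j³*(-51 + j)) + j = j + j² + j³*(-51 + j))
(E(129) + 46335)/(4123 + 1/(27185 - 34193)) = (129*(1 + 129 + 129³ - 51*129²) + 46335)/(4123 + 1/(27185 - 34193)) = (129*(1 + 129 + 2146689 - 51*16641) + 46335)/(4123 + 1/(-7008)) = (129*(1 + 129 + 2146689 - 848691) + 46335)/(4123 - 1/7008) = (129*1298128 + 46335)/(28893983/7008) = (167458512 + 46335)*(7008/28893983) = 167504847*(7008/28893983) = 1173873967776/28893983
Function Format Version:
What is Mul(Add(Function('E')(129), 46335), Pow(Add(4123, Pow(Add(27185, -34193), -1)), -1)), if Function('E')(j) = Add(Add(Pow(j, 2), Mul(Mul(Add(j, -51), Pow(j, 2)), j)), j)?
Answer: Rational(1173873967776, 28893983) ≈ 40627.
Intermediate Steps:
Function('E')(j) = Add(j, Pow(j, 2), Mul(Pow(j, 3), Add(-51, j))) (Function('E')(j) = Add(Add(Pow(j, 2), Mul(Mul(Add(-51, j), Pow(j, 2)), j)), j) = Add(Add(Pow(j, 2), Mul(Mul(Pow(j, 2), Add(-51, j)), j)), j) = Add(Add(Pow(j, 2), Mul(Pow(j, 3), Add(-51, j))), j) = Add(j, Pow(j, 2), Mul(Pow(j, 3), Add(-51, j))))
Mul(Add(Function('E')(129), 46335), Pow(Add(4123, Pow(Add(27185, -34193), -1)), -1)) = Mul(Add(Mul(129, Add(1, 129, Pow(129, 3), Mul(-51, Pow(129, 2)))), 46335), Pow(Add(4123, Pow(Add(27185, -34193), -1)), -1)) = Mul(Add(Mul(129, Add(1, 129, 2146689, Mul(-51, 16641))), 46335), Pow(Add(4123, Pow(-7008, -1)), -1)) = Mul(Add(Mul(129, Add(1, 129, 2146689, -848691)), 46335), Pow(Add(4123, Rational(-1, 7008)), -1)) = Mul(Add(Mul(129, 1298128), 46335), Pow(Rational(28893983, 7008), -1)) = Mul(Add(167458512, 46335), Rational(7008, 28893983)) = Mul(167504847, Rational(7008, 28893983)) = Rational(1173873967776, 28893983)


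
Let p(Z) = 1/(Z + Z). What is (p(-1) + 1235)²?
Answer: 6095961/4 ≈ 1.5240e+6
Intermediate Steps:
p(Z) = 1/(2*Z)
(p(-1) + 1235)² = ((½)/(-1) + 1235)² = ((½)*(-1) + 1235)² = (-½ + 1235)² = (2469/2)² = 6095961/4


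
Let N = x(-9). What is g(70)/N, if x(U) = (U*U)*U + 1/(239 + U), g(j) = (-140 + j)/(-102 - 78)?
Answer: -805/1509021 ≈ -0.00053346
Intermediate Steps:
g(j) = 7/9 - j/180 (g(j) = (-140 + j)/(-180) = (-140 + j)*(-1/180) = 7/9 - j/180)
x(U) = U³ + 1/(239 + U) (x(U) = U²*U + 1/(239 + U) = U³ + 1/(239 + U))
N = -167669/230 (N = (1 + (-9)⁴ + 239*(-9)³)/(239 - 9) = (1 + 6561 + 239*(-729))/230 = (1 + 6561 - 174231)/230 = (1/230)*(-167669) = -167669/230 ≈ -729.00)
g(70)/N = (7/9 - 1/180*70)/(-167669/230) = (7/9 - 7/18)*(-230/167669) = (7/18)*(-230/167669) = -805/1509021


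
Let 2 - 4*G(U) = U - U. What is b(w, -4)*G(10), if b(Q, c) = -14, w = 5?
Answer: -7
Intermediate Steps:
G(U) = ½ (G(U) = ½ - (U - U)/4 = ½ - ¼*0 = ½ + 0 = ½)
b(w, -4)*G(10) = -14*½ = -7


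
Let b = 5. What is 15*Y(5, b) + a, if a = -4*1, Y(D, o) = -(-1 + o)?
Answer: -64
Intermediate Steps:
Y(D, o) = 1 - o
a = -4
15*Y(5, b) + a = 15*(1 - 1*5) - 4 = 15*(1 - 5) - 4 = 15*(-4) - 4 = -60 - 4 = -64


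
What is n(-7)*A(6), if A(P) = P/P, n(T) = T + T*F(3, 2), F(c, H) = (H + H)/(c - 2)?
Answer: -35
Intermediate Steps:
F(c, H) = 2*H/(-2 + c) (F(c, H) = (2*H)/(-2 + c) = 2*H/(-2 + c))
n(T) = 5*T (n(T) = T + T*(2*2/(-2 + 3)) = T + T*(2*2/1) = T + T*(2*2*1) = T + T*4 = T + 4*T = 5*T)
A(P) = 1
n(-7)*A(6) = (5*(-7))*1 = -35*1 = -35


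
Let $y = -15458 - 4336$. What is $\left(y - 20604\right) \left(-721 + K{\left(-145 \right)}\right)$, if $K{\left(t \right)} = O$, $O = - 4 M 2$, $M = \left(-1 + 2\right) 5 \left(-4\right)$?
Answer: $22663278$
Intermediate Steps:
$M = -20$ ($M = 1 \cdot 5 \left(-4\right) = 5 \left(-4\right) = -20$)
$O = 160$ ($O = \left(-4\right) \left(-20\right) 2 = 80 \cdot 2 = 160$)
$K{\left(t \right)} = 160$
$y = -19794$
$\left(y - 20604\right) \left(-721 + K{\left(-145 \right)}\right) = \left(-19794 - 20604\right) \left(-721 + 160\right) = \left(-40398\right) \left(-561\right) = 22663278$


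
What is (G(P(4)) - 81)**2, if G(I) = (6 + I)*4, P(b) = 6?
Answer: 1089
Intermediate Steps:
G(I) = 24 + 4*I
(G(P(4)) - 81)**2 = ((24 + 4*6) - 81)**2 = ((24 + 24) - 81)**2 = (48 - 81)**2 = (-33)**2 = 1089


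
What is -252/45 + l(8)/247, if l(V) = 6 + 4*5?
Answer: -522/95 ≈ -5.4947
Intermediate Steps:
l(V) = 26 (l(V) = 6 + 20 = 26)
-252/45 + l(8)/247 = -252/45 + 26/247 = -252*1/45 + 26*(1/247) = -28/5 + 2/19 = -522/95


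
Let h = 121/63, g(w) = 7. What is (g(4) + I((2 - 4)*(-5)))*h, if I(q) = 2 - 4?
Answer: 605/63 ≈ 9.6032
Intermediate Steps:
I(q) = -2
h = 121/63 (h = 121*(1/63) = 121/63 ≈ 1.9206)
(g(4) + I((2 - 4)*(-5)))*h = (7 - 2)*(121/63) = 5*(121/63) = 605/63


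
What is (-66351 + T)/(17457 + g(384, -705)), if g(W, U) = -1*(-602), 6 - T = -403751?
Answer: 337406/18059 ≈ 18.684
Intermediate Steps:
T = 403757 (T = 6 - 1*(-403751) = 6 + 403751 = 403757)
g(W, U) = 602
(-66351 + T)/(17457 + g(384, -705)) = (-66351 + 403757)/(17457 + 602) = 337406/18059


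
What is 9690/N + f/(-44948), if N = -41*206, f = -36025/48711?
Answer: -10607791392085/9246098144244 ≈ -1.1473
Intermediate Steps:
f = -36025/48711 (f = -36025*1/48711 = -36025/48711 ≈ -0.73957)
N = -8446
9690/N + f/(-44948) = 9690/(-8446) - 36025/48711/(-44948) = 9690*(-1/8446) - 36025/48711*(-1/44948) = -4845/4223 + 36025/2189462028 = -10607791392085/9246098144244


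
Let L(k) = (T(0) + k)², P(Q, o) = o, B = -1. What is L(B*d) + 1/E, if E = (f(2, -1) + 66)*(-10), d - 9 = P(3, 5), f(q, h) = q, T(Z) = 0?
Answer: 133279/680 ≈ 196.00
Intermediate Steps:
d = 14 (d = 9 + 5 = 14)
E = -680 (E = (2 + 66)*(-10) = 68*(-10) = -680)
L(k) = k² (L(k) = (0 + k)² = k²)
L(B*d) + 1/E = (-1*14)² + 1/(-680) = (-14)² - 1/680 = 196 - 1/680 = 133279/680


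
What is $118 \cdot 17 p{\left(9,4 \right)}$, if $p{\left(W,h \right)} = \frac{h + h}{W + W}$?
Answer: $\frac{8024}{9} \approx 891.56$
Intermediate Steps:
$p{\left(W,h \right)} = \frac{h}{W}$ ($p{\left(W,h \right)} = \frac{2 h}{2 W} = 2 h \frac{1}{2 W} = \frac{h}{W}$)
$118 \cdot 17 p{\left(9,4 \right)} = 118 \cdot 17 \cdot \frac{4}{9} = 2006 \cdot 4 \cdot \frac{1}{9} = 2006 \cdot \frac{4}{9} = \frac{8024}{9}$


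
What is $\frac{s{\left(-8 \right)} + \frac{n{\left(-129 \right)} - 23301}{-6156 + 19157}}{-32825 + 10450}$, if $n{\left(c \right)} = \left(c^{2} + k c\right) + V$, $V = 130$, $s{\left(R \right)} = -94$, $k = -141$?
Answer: $\frac{242087}{58179475} \approx 0.004161$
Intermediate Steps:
$n{\left(c \right)} = 130 + c^{2} - 141 c$ ($n{\left(c \right)} = \left(c^{2} - 141 c\right) + 130 = 130 + c^{2} - 141 c$)
$\frac{s{\left(-8 \right)} + \frac{n{\left(-129 \right)} - 23301}{-6156 + 19157}}{-32825 + 10450} = \frac{-94 + \frac{\left(130 + \left(-129\right)^{2} - -18189\right) - 23301}{-6156 + 19157}}{-32825 + 10450} = \frac{-94 + \frac{\left(130 + 16641 + 18189\right) - 23301}{13001}}{-22375} = \left(-94 + \left(34960 - 23301\right) \frac{1}{13001}\right) \left(- \frac{1}{22375}\right) = \left(-94 + 11659 \cdot \frac{1}{13001}\right) \left(- \frac{1}{22375}\right) = \left(-94 + \frac{11659}{13001}\right) \left(- \frac{1}{22375}\right) = \left(- \frac{1210435}{13001}\right) \left(- \frac{1}{22375}\right) = \frac{242087}{58179475}$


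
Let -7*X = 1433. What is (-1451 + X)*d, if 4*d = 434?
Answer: -179645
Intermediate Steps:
d = 217/2 (d = (¼)*434 = 217/2 ≈ 108.50)
X = -1433/7 (X = -⅐*1433 = -1433/7 ≈ -204.71)
(-1451 + X)*d = (-1451 - 1433/7)*(217/2) = -11590/7*217/2 = -179645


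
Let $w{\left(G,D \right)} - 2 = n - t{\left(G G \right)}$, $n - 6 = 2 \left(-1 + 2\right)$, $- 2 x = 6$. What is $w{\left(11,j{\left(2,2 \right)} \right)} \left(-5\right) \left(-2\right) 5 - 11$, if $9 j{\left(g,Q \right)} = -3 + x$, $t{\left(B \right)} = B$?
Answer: $-5561$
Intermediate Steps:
$x = -3$ ($x = \left(- \frac{1}{2}\right) 6 = -3$)
$n = 8$ ($n = 6 + 2 \left(-1 + 2\right) = 6 + 2 \cdot 1 = 6 + 2 = 8$)
$j{\left(g,Q \right)} = - \frac{2}{3}$ ($j{\left(g,Q \right)} = \frac{-3 - 3}{9} = \frac{1}{9} \left(-6\right) = - \frac{2}{3}$)
$w{\left(G,D \right)} = 10 - G^{2}$ ($w{\left(G,D \right)} = 2 - \left(-8 + G G\right) = 2 - \left(-8 + G^{2}\right) = 10 - G^{2}$)
$w{\left(11,j{\left(2,2 \right)} \right)} \left(-5\right) \left(-2\right) 5 - 11 = \left(10 - 11^{2}\right) \left(-5\right) \left(-2\right) 5 - 11 = \left(10 - 121\right) 10 \cdot 5 - 11 = \left(10 - 121\right) 50 - 11 = \left(-111\right) 50 - 11 = -5550 - 11 = -5561$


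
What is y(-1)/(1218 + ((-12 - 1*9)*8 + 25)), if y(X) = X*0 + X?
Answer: -1/1075 ≈ -0.00093023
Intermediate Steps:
y(X) = X (y(X) = 0 + X = X)
y(-1)/(1218 + ((-12 - 1*9)*8 + 25)) = -1/(1218 + ((-12 - 1*9)*8 + 25)) = -1/(1218 + ((-12 - 9)*8 + 25)) = -1/(1218 + (-21*8 + 25)) = -1/(1218 + (-168 + 25)) = -1/(1218 - 143) = -1/1075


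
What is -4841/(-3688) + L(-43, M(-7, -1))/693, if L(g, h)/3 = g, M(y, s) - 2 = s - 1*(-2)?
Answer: 959687/851928 ≈ 1.1265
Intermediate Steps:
M(y, s) = 4 + s (M(y, s) = 2 + (s - 1*(-2)) = 2 + (s + 2) = 2 + (2 + s) = 4 + s)
L(g, h) = 3*g
-4841/(-3688) + L(-43, M(-7, -1))/693 = -4841/(-3688) + (3*(-43))/693 = -4841*(-1/3688) - 129*1/693 = 4841/3688 - 43/231 = 959687/851928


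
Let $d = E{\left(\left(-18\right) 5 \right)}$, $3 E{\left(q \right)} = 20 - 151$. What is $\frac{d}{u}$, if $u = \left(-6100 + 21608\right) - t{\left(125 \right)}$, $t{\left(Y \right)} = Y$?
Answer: $- \frac{131}{46149} \approx -0.0028386$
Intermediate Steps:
$E{\left(q \right)} = - \frac{131}{3}$ ($E{\left(q \right)} = \frac{20 - 151}{3} = \frac{1}{3} \left(-131\right) = - \frac{131}{3}$)
$d = - \frac{131}{3} \approx -43.667$
$u = 15383$ ($u = \left(-6100 + 21608\right) - 125 = 15508 - 125 = 15383$)
$\frac{d}{u} = - \frac{131}{3 \cdot 15383} = \left(- \frac{131}{3}\right) \frac{1}{15383} = - \frac{131}{46149}$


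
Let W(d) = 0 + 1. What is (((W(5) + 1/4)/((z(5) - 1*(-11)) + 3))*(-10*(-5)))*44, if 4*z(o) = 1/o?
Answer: 55000/281 ≈ 195.73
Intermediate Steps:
W(d) = 1
z(o) = 1/(4*o)
(((W(5) + 1/4)/((z(5) - 1*(-11)) + 3))*(-10*(-5)))*44 = (((1 + 1/4)/(((¼)/5 - 1*(-11)) + 3))*(-10*(-5)))*44 = (((1 + ¼)/(((¼)*(⅕) + 11) + 3))*50)*44 = ((5/(4*((1/20 + 11) + 3)))*50)*44 = ((5/(4*(221/20 + 3)))*50)*44 = ((5/(4*(281/20)))*50)*44 = (((5/4)*(20/281))*50)*44 = ((25/281)*50)*44 = (1250/281)*44 = 55000/281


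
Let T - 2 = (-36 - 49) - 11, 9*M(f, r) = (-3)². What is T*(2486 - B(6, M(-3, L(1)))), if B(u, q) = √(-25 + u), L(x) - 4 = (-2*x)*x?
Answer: -233684 + 94*I*√19 ≈ -2.3368e+5 + 409.74*I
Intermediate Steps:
L(x) = 4 - 2*x² (L(x) = 4 + (-2*x)*x = 4 - 2*x²)
M(f, r) = 1 (M(f, r) = (⅑)*(-3)² = (⅑)*9 = 1)
T = -94 (T = 2 + ((-36 - 49) - 11) = 2 + (-85 - 11) = 2 - 96 = -94)
T*(2486 - B(6, M(-3, L(1)))) = -94*(2486 - √(-25 + 6)) = -94*(2486 - √(-19)) = -94*(2486 - I*√19) = -233684 + 94*I*√19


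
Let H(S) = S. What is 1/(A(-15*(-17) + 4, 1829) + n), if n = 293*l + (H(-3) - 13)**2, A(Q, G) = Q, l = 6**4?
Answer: 1/380243 ≈ 2.6299e-6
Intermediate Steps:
l = 1296
n = 379984 (n = 293*1296 + (-3 - 13)**2 = 379728 + (-16)**2 = 379728 + 256 = 379984)
1/(A(-15*(-17) + 4, 1829) + n) = 1/((-15*(-17) + 4) + 379984) = 1/((255 + 4) + 379984) = 1/(259 + 379984) = 1/380243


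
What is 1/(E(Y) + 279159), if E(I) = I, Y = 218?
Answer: 1/279377 ≈ 3.5794e-6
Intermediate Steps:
1/(E(Y) + 279159) = 1/(218 + 279159) = 1/279377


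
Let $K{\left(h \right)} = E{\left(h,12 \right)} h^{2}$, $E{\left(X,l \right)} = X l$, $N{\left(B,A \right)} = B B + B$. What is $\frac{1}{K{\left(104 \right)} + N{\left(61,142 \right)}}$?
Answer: $\frac{1}{13502150} \approx 7.4062 \cdot 10^{-8}$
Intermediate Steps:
$N{\left(B,A \right)} = B + B^{2}$ ($N{\left(B,A \right)} = B^{2} + B = B + B^{2}$)
$K{\left(h \right)} = 12 h^{3}$ ($K{\left(h \right)} = h 12 h^{2} = 12 h h^{2} = 12 h^{3}$)
$\frac{1}{K{\left(104 \right)} + N{\left(61,142 \right)}} = \frac{1}{12 \cdot 104^{3} + 61 \left(1 + 61\right)} = \frac{1}{12 \cdot 1124864 + 61 \cdot 62} = \frac{1}{13498368 + 3782} = \frac{1}{13502150}$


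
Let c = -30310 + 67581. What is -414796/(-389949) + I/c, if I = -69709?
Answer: -11723093125/14533789179 ≈ -0.80661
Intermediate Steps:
c = 37271
-414796/(-389949) + I/c = -414796/(-389949) - 69709/37271 = -414796*(-1/389949) - 69709*1/37271 = 414796/389949 - 69709/37271 = -11723093125/14533789179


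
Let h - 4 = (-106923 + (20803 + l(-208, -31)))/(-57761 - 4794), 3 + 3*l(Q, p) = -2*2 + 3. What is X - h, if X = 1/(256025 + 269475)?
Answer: -106048384867/19723591500 ≈ -5.3767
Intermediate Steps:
l(Q, p) = -4/3 (l(Q, p) = -1 + (-2*2 + 3)/3 = -1 + (-4 + 3)/3 = -1 + (⅓)*(-1) = -1 - ⅓ = -4/3)
X = 1/525500 ≈ 1.9030e-6
h = 1009024/187665 (h = 4 + (-106923 + (20803 - 4/3))/(-57761 - 4794) = 4 + (-106923 + 62405/3)/(-62555) = 4 - 258364/3*(-1/62555) = 4 + 258364/187665 = 1009024/187665 ≈ 5.3767)
X - h = 1/525500 - 1*1009024/187665 = 1/525500 - 1009024/187665 = -106048384867/19723591500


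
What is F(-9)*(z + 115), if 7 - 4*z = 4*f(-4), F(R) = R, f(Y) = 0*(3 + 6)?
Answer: -4203/4 ≈ -1050.8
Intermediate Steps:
f(Y) = 0 (f(Y) = 0*9 = 0)
z = 7/4 (z = 7/4 - 0 = 7/4 - 1/4*0 = 7/4 + 0 = 7/4 ≈ 1.7500)
F(-9)*(z + 115) = -9*(7/4 + 115) = -9*467/4 = -4203/4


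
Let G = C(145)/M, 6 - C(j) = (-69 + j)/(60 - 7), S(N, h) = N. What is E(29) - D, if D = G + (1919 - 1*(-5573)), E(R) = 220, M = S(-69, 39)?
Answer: -26593462/3657 ≈ -7271.9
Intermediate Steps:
C(j) = 387/53 - j/53 (C(j) = 6 - (-69 + j)/(60 - 7) = 6 - (-69 + j)/53 = 6 - (-69/53 + j/53) = 6 + (69/53 - j/53) = 387/53 - j/53)
M = -69
G = -242/3657 (G = (387/53 - 1/53*145)/(-69) = (387/53 - 145/53)*(-1/69) = (242/53)*(-1/69) = -242/3657 ≈ -0.066175)
D = 27398002/3657 (D = -242/3657 + (1919 - 1*(-5573)) = -242/3657 + (1919 + 5573) = -242/3657 + 7492 = 27398002/3657 ≈ 7491.9)
E(29) - D = 220 - 1*27398002/3657 = 220 - 27398002/3657 = -26593462/3657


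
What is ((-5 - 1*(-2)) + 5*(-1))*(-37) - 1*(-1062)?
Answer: 1358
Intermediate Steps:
((-5 - 1*(-2)) + 5*(-1))*(-37) - 1*(-1062) = ((-5 + 2) - 5)*(-37) + 1062 = (-3 - 5)*(-37) + 1062 = -8*(-37) + 1062 = 296 + 1062 = 1358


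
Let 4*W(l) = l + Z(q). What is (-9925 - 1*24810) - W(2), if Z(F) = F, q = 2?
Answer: -34736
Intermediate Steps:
W(l) = 1/2 + l/4 (W(l) = (l + 2)/4 = (2 + l)/4 = 1/2 + l/4)
(-9925 - 1*24810) - W(2) = (-9925 - 1*24810) - (1/2 + (1/4)*2) = (-9925 - 24810) - (1/2 + 1/2) = -34735 - 1*1 = -34735 - 1 = -34736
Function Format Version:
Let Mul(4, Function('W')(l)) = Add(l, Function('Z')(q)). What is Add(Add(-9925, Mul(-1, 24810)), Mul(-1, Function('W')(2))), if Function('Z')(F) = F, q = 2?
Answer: -34736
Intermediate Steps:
Function('W')(l) = Add(Rational(1, 2), Mul(Rational(1, 4), l)) (Function('W')(l) = Mul(Rational(1, 4), Add(l, 2)) = Mul(Rational(1, 4), Add(2, l)) = Add(Rational(1, 2), Mul(Rational(1, 4), l)))
Add(Add(-9925, Mul(-1, 24810)), Mul(-1, Function('W')(2))) = Add(Add(-9925, Mul(-1, 24810)), Mul(-1, Add(Rational(1, 2), Mul(Rational(1, 4), 2)))) = Add(Add(-9925, -24810), Mul(-1, Add(Rational(1, 2), Rational(1, 2)))) = Add(-34735, Mul(-1, 1)) = Add(-34735, -1) = -34736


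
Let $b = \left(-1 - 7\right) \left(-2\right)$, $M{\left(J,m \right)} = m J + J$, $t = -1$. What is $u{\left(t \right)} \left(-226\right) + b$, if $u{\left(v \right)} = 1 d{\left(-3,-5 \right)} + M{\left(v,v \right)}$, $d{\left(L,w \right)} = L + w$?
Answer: $1824$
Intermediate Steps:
$M{\left(J,m \right)} = J + J m$ ($M{\left(J,m \right)} = J m + J = J + J m$)
$b = 16$ ($b = \left(-8\right) \left(-2\right) = 16$)
$u{\left(v \right)} = -8 + v \left(1 + v\right)$ ($u{\left(v \right)} = 1 \left(-3 - 5\right) + v \left(1 + v\right) = 1 \left(-8\right) + v \left(1 + v\right) = -8 + v \left(1 + v\right)$)
$u{\left(t \right)} \left(-226\right) + b = \left(-8 - \left(1 - 1\right)\right) \left(-226\right) + 16 = \left(-8 - 0\right) \left(-226\right) + 16 = \left(-8 + 0\right) \left(-226\right) + 16 = \left(-8\right) \left(-226\right) + 16 = 1808 + 16 = 1824$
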